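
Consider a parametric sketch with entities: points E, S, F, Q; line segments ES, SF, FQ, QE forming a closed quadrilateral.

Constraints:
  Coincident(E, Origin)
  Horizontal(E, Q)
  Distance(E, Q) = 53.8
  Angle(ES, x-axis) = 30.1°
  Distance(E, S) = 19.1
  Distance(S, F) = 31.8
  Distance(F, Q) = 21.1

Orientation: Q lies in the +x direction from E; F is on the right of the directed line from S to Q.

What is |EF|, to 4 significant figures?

40.42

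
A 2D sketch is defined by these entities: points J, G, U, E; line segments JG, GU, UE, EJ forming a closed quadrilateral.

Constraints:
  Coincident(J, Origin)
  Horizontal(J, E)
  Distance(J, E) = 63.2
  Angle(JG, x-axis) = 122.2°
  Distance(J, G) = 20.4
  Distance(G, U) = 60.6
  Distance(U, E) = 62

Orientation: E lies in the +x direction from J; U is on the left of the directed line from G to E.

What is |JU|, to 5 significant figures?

66.311

Checks: |GU| = 60.60 ✓; |UE| = 62.00 ✓.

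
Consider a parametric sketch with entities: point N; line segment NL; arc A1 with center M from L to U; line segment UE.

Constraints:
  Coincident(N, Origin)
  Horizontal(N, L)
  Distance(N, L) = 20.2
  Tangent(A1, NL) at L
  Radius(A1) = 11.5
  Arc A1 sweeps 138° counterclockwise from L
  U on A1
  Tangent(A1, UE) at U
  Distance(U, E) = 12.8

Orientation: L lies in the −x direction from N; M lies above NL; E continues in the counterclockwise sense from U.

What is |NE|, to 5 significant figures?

36.102

On A1, L sits at bearing -90° from M; a 138° counterclockwise sweep puts U at bearing 48°, so U = M + 11.5·(cos 48°, sin 48°) = (-12.505, 20.046). A1 meets UE tangentially, so MU is at right angles to UE, so UE runs along (−sin 48°, cos 48°); with |UE| = 12.8, E = (-22.017, 28.611). Then |NE| = |E − N| = 36.102.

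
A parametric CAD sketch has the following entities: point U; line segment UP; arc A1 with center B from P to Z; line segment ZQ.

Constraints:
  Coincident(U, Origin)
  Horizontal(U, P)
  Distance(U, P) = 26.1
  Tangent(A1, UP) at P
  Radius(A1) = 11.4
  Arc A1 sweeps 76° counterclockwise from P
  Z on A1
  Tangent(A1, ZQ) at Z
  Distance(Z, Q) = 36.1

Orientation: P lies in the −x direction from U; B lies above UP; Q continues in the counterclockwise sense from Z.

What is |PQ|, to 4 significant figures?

47.95

On A1, P sits at bearing -90° from B; a 76° counterclockwise sweep puts Z at bearing -14°, so Z = B + 11.4·(cos -14°, sin -14°) = (-15.04, 8.642). The tangent condition forces BZ to be normal to ZQ, so ZQ runs along (−sin -14°, cos -14°); with |ZQ| = 36.1, Q = (-6.305, 43.67). Then |PQ| = |Q − P| = 47.95.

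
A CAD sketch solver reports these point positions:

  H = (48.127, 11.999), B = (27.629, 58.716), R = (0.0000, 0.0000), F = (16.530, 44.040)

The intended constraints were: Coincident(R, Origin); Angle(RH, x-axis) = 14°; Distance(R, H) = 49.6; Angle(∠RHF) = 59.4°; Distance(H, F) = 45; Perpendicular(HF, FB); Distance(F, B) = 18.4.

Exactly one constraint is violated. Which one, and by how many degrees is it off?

Perpendicular(HF, FB) — off by 8.30°.

R = (0.00, 0.00) ✓; RH at 14.00° ✓; |RH| = 49.60 ✓; ∠RHF = 59.40° ✓; |HF| = 45.00 ✓; ∠(HF, FB) = 81.70° ✗; |FB| = 18.40 ✓.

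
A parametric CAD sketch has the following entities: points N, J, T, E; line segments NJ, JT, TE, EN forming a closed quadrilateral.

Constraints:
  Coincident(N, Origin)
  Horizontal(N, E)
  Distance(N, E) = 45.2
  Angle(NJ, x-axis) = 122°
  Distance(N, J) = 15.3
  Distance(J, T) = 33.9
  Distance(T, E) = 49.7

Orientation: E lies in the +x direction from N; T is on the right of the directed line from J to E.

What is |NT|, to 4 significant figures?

20.01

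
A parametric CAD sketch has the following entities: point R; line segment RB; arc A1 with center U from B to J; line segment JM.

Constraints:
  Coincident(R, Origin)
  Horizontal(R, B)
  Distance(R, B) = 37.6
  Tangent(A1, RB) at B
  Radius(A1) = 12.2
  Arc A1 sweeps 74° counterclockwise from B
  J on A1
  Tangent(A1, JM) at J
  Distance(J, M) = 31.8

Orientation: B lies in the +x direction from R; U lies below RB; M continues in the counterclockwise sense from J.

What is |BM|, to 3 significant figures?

44.4

On A1, B sits at bearing 90° from U; a 74° counterclockwise sweep puts J at bearing 164°, so J = U + 12.2·(cos 164°, sin 164°) = (25.9, -8.84). Tangency of A1 to JM means the radius UJ is perpendicular to JM, so JM runs along (−sin 164°, cos 164°); with |JM| = 31.8, M = (17.1, -39.4). Then |BM| = |M − B| = 44.4.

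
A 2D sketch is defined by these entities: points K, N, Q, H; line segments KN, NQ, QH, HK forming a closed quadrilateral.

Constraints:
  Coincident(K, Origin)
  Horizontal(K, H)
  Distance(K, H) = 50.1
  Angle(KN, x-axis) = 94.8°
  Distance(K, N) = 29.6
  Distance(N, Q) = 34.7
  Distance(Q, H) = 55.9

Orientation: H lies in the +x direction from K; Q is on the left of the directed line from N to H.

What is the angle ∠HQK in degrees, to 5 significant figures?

53.082°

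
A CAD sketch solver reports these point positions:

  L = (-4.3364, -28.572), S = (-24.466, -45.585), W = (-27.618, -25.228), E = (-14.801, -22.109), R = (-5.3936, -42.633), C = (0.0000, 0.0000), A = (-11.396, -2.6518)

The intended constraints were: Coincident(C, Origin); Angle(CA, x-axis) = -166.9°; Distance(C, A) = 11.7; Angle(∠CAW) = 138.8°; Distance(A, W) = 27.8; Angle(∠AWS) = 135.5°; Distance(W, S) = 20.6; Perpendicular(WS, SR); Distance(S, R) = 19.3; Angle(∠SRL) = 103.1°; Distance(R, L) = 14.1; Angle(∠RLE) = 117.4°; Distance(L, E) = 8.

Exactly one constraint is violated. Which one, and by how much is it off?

Distance(L, E) = 8 — off by 4.30.

C = (0.00, 0.00) ✓; CA at -166.9° ✓; |CA| = 11.70 ✓; ∠CAW = 138.8° ✓; |AW| = 27.80 ✓; ∠AWS = 135.5° ✓; |WS| = 20.60 ✓; ∠(WS, SR) = 90.00° ✓; |SR| = 19.30 ✓; ∠SRL = 103.1° ✓; |RL| = 14.10 ✓; ∠RLE = 117.4° ✓; |LE| = 12.30 ✗.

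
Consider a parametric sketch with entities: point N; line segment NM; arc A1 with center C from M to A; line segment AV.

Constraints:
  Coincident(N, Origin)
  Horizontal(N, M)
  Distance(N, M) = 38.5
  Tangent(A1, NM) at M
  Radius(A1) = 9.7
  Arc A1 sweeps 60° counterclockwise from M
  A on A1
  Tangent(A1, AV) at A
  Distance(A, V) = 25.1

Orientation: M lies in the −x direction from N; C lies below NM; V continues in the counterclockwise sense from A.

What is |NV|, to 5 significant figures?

65.125

On A1, M sits at bearing 90° from C; a 60° counterclockwise sweep puts A at bearing 150°, so A = C + 9.7·(cos 150°, sin 150°) = (-46.900, -4.8500). Since A1 is tangent to AV there, CA ⟂ AV, so AV runs along (−sin 150°, cos 150°); with |AV| = 25.1, V = (-59.450, -26.587). Then |NV| = |V − N| = 65.125.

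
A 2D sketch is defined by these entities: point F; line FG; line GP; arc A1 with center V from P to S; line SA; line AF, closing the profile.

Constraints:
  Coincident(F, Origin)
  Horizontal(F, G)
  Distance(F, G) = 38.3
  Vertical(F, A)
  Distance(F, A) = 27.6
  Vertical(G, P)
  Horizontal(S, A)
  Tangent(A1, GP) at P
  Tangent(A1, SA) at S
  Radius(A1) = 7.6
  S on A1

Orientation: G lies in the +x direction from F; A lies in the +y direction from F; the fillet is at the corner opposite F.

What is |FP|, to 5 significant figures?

43.208

The virtual corner opposite F is at (38.300, 27.600). Tangency of A1 to GP means the radius VP is perpendicular to GP and tangency of A1 to SA means the radius VS is perpendicular to SA, with radius 7.6, so the center V sits 7.6 in from both sides at V = (30.700, 20.000). That places the tangent points at P = (38.300, 20.000) on GP and S = (30.700, 27.600) on SA. Then |FP| = |P − F| = 43.208.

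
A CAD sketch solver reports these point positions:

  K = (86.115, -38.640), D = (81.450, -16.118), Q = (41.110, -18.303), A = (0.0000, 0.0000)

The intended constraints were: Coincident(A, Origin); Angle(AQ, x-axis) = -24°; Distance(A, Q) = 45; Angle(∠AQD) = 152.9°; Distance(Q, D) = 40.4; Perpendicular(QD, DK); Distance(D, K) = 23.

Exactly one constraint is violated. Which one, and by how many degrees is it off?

Perpendicular(QD, DK) — off by 8.60°.

A = (0.00, 0.00) ✓; AQ at -24.00° ✓; |AQ| = 45.00 ✓; ∠AQD = 152.9° ✓; |QD| = 40.40 ✓; ∠(QD, DK) = 81.40° ✗; |DK| = 23.00 ✓.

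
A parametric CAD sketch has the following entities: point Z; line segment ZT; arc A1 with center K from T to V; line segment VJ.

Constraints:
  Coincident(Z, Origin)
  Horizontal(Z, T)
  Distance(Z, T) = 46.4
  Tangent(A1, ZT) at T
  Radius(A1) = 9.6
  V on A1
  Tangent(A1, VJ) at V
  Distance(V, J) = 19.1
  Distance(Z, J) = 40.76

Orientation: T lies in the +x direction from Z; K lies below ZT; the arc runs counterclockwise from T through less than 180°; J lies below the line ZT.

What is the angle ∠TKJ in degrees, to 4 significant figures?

137.4°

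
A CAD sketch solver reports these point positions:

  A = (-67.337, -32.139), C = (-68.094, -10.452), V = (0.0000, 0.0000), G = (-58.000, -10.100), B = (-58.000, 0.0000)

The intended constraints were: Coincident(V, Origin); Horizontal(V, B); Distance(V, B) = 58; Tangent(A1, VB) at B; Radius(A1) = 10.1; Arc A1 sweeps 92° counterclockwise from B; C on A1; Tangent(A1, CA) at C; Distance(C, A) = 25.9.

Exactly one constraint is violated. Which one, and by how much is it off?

Distance(C, A) = 25.9 — off by 4.20.

V = (0.00, 0.00) ✓; V.y = 0.00, B.y = 0.00 ✓; |VB| = 58.00 ✓; ∠(GB, BV) = 90.00° ✓; |GB| = 10.10 ✓; bearing(G→C) − bearing(G→B) = 92.00° ✓; |GC| = 10.10 ✓; ∠(GC, CA) = 90.00° ✓; |CA| = 21.70 ✗.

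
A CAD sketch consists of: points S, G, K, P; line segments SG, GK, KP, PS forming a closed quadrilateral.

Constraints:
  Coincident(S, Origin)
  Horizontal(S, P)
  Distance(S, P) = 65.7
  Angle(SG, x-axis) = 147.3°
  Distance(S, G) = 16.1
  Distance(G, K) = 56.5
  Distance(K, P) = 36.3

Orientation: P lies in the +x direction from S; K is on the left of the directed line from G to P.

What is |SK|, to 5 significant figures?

47.880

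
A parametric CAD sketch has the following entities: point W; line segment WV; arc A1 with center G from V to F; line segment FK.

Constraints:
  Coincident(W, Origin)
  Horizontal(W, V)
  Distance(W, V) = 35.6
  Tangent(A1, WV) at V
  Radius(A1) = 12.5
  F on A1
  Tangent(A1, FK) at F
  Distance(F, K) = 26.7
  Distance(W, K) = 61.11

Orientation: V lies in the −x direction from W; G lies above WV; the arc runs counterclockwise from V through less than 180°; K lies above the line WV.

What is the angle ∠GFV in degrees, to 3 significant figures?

21.9°

Checks: |GF| = 12.50 ✓; ∠(GF, FK) = 90.00° ✓; |FK| = 26.70 ✓; |WK| = 61.11 ✓.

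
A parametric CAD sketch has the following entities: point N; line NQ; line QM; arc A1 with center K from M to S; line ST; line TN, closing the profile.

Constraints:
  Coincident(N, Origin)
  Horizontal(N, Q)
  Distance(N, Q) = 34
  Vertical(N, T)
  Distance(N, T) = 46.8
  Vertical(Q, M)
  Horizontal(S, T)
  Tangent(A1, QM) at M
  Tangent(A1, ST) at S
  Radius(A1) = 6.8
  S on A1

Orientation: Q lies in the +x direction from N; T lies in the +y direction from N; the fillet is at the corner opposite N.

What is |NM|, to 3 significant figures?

52.5

The virtual corner opposite N is at (34.0, 46.8). The tangent condition forces KM to be normal to QM and A1 meets ST tangentially, so KS is at right angles to ST, with radius 6.8, so the center K sits 6.8 in from both sides at K = (27.2, 40.0). That places the tangent points at M = (34.0, 40.0) on QM and S = (27.2, 46.8) on ST. Then |NM| = |M − N| = 52.5.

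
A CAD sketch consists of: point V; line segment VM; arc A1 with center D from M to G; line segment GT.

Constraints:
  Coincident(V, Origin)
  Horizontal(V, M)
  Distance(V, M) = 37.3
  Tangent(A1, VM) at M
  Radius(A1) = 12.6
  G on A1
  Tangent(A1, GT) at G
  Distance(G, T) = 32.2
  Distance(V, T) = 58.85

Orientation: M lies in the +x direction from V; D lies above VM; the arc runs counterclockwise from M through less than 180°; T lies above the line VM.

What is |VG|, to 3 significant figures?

51.9

V is at the origin; VM is horizontal with |VM| = 37.3 and M on the +x side, so M = (37.3, 0.00). Since A1 is tangent to VM there, DM ⟂ VM, so D = M + (0, 12.6) = (37.3, 12.6). Since DG ⟂ GT (tangency), |DT| = √(12.6² + 32.2²) = 34.6 regardless of where G sits on A1. So T lies on both circle(V, 58.85) and circle(D, 34.6); the above-VM intersection is T = (35.3, 47.1). G is the foot of the tangent from T: G = (48.7, 17.9).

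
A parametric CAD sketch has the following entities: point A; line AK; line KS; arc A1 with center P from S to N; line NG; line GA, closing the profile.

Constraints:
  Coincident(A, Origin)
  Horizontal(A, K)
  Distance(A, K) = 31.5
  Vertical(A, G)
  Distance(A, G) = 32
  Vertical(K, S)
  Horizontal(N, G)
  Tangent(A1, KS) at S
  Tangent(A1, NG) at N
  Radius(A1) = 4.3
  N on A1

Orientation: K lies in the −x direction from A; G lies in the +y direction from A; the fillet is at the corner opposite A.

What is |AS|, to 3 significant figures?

41.9

A is at the origin; AK is horizontal with |AK| = 31.5 and K on the −x side, so K = (-31.5, 0.00). A and G share the same x with |AG| = 32.0 and G on the +y side, so G = (0.00, 32.0). The virtual corner opposite A is at (-31.5, 32.0). A1 meets KS tangentially, so PS is at right angles to KS and A1 meets NG tangentially, so PN is at right angles to NG, with radius 4.3, so the center P sits 4.3 in from both sides at P = (-27.2, 27.7). That places the tangent points at S = (-31.5, 27.7) on KS and N = (-27.2, 32.0) on NG. Then |AS| = |S − A| = 41.9.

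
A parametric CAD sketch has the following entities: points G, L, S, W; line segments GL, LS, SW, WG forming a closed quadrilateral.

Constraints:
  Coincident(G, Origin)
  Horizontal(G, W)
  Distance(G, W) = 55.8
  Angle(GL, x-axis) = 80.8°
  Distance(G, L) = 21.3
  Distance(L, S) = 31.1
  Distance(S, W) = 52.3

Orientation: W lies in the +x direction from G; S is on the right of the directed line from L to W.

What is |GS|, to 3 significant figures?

11.0

Checks: |LS| = 31.10 ✓; |SW| = 52.30 ✓.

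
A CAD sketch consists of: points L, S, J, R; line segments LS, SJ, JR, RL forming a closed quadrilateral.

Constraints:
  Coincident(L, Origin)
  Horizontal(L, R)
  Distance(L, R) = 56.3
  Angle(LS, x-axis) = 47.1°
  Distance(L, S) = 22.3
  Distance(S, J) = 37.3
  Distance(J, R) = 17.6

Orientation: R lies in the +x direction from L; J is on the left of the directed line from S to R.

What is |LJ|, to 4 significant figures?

55.21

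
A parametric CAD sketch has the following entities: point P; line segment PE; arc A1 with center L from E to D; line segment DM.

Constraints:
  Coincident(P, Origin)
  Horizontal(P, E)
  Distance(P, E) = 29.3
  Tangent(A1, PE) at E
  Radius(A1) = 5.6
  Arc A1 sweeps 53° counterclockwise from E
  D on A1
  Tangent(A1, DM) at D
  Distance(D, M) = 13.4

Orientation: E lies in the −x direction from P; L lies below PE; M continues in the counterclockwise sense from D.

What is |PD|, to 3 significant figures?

33.8

P is at the origin; P and E share the same y with |PE| = 29.3 and E on the −x side, so E = (-29.3, 0.00). The tangent condition forces LE to be normal to PE, so L = E + (0, -5.6) = (-29.3, -5.60). On A1, E sits at bearing 90° from L; a 53° counterclockwise sweep puts D at bearing 143°, so D = L + 5.6·(cos 143°, sin 143°) = (-33.8, -2.23). Then |PD| = |D − P| = 33.8.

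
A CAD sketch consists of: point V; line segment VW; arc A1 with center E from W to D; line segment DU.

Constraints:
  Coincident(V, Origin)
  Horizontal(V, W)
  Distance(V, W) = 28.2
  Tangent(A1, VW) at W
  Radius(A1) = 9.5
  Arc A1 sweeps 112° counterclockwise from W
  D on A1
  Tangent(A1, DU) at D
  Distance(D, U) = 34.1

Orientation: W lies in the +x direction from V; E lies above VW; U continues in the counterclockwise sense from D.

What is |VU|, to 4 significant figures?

50.83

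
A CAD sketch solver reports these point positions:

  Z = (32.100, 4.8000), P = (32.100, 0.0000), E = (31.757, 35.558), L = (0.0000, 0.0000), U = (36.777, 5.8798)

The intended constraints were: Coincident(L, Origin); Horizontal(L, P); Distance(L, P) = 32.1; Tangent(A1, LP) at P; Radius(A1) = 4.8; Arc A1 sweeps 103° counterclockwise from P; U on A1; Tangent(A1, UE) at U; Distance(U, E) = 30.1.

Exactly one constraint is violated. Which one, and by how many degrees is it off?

Tangent(A1, UE) at U — off by 3.40°.

L = (0.00, 0.00) ✓; L.y = 0.00, P.y = 0.00 ✓; |LP| = 32.10 ✓; ∠(ZP, PL) = 90.00° ✓; |ZP| = 4.800 ✓; bearing(Z→U) − bearing(Z→P) = 103.0° ✓; |ZU| = 4.800 ✓; ∠(ZU, UE) = 93.40° ✗; |UE| = 30.10 ✓.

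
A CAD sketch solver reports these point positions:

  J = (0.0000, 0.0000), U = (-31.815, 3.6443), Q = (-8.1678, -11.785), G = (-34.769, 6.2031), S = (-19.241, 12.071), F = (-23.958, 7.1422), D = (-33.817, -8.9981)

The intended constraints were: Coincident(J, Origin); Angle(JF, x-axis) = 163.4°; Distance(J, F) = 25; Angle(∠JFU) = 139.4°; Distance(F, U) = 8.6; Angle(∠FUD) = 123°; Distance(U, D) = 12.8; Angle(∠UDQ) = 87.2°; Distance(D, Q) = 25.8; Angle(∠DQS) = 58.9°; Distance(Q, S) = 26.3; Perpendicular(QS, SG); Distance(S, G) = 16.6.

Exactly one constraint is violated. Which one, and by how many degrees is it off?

Perpendicular(QS, SG) — off by 4.20°.

J = (0.00, 0.00) ✓; JF at 163.4° ✓; |JF| = 25.00 ✓; ∠JFU = 139.4° ✓; |FU| = 8.600 ✓; ∠FUD = 123.0° ✓; |UD| = 12.80 ✓; ∠UDQ = 87.20° ✓; |DQ| = 25.80 ✓; ∠DQS = 58.90° ✓; |QS| = 26.30 ✓; ∠(QS, SG) = 85.80° ✗; |SG| = 16.60 ✓.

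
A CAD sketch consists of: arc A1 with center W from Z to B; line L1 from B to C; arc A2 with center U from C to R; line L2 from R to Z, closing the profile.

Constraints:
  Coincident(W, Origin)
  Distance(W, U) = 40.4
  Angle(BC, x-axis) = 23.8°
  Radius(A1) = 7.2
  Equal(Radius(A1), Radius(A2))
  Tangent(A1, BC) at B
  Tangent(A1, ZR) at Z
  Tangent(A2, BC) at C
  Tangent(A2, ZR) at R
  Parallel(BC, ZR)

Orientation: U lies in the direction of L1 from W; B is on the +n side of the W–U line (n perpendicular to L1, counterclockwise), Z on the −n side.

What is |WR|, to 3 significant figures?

41.0

Tangency of A1 to both parallel lines with radius 7.2 puts B and Z at W ± 7.2·n: B = (-2.91, 6.59), Z = (2.91, -6.59). Equal radii place C and R the same way about U: C = U + 7.2·n = (34.1, 22.9), R = U − 7.2·n = (39.9, 9.72). Then |WR| = |R − W| = 41.0.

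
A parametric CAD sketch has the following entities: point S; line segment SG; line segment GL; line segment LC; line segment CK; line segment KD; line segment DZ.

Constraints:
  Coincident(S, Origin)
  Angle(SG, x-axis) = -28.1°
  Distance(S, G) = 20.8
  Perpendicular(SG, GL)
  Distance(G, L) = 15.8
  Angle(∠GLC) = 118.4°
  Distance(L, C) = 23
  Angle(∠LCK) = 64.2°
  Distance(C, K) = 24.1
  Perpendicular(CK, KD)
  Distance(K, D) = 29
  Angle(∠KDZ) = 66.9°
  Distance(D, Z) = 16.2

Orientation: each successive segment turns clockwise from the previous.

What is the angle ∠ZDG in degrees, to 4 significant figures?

79.50°

S is at the origin; SG runs at -28.1° with length 20.8, so G = (18.35, -9.797). The perpendicularity gives GL at right angles to SG, so GL runs at -118.1°; with |GL| = 15.8, L = (10.91, -23.73). ∠GLC = 118.4° gives LC at -179.7° from the x-axis; with |LC| = 23.0, C = (-12.09, -23.86). ∠LCK = 64.2° gives CK at 64.50° from the x-axis; with |CK| = 24.1, K = (-1.718, -2.103). The perpendicularity gives KD at right angles to CK, so KD runs at -25.50°; with |KD| = 29.0, D = (24.46, -14.59). ∠KDZ = 66.9° gives DZ at -138.6° from the x-axis; with |DZ| = 16.2, Z = (12.31, -25.30). Then cos ∠ZDG = DZ·DG / (|DZ||DG|), giving 79.50°.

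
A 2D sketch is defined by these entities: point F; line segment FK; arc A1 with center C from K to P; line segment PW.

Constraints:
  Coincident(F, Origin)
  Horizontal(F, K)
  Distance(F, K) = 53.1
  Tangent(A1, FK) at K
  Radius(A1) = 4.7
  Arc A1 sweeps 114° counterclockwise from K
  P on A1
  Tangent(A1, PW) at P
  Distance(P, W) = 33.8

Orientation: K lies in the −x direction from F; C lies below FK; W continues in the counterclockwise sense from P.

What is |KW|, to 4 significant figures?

38.66

F is at the origin; F and K share the same y with |FK| = 53.1 and K on the −x side, so K = (-53.10, 0.000). Tangency of A1 to FK means the radius CK is perpendicular to FK, so C = K + (0, -4.7) = (-53.10, -4.700). On A1, K sits at bearing 90° from C; a 114° counterclockwise sweep puts P at bearing 204°, so P = C + 4.7·(cos 204°, sin 204°) = (-57.39, -6.612). Tangency of A1 to PW means the radius CP is perpendicular to PW, so PW runs along (−sin 204°, cos 204°); with |PW| = 33.8, W = (-43.65, -37.49). Then |KW| = |W − K| = 38.66.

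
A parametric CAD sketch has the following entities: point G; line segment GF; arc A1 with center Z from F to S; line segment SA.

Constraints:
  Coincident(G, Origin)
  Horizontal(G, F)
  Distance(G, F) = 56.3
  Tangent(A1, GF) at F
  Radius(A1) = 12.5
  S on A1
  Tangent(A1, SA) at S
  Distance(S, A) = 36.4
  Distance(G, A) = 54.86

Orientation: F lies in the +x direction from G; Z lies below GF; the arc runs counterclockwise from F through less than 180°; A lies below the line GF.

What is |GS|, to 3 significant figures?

45.2

G is at the origin; GF is horizontal with |GF| = 56.3 and F on the +x side, so F = (56.3, 0.00). Since A1 is tangent to GF there, ZF ⟂ GF, so Z = F + (0, -12.5) = (56.3, -12.5). Since ZS ⟂ SA (tangency), |ZA| = √(12.5² + 36.4²) = 38.5 regardless of where S sits on A1. So A lies on both circle(G, 54.86) and circle(Z, 38.5); the below-GF intersection is A = (33.5, -43.5). S is the foot of the tangent from A: S = (44.4, -8.75).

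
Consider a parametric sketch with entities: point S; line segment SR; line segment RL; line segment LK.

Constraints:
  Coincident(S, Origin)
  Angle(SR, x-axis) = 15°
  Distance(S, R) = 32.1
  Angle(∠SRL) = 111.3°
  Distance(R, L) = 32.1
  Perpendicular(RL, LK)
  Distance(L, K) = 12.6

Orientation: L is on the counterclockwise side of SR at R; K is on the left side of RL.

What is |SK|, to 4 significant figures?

47.06

∠SRL = 111.3°, so RL runs at 15.0° + (180° − 111.3°) = 83.70° from the x-axis; with |RL| = 32.1, L = R + 32.1·(cos 83.70°, sin 83.70°) = (34.53, 40.21). RL ⟂ LK; with |LK| = 12.6 on the left of RL, K = L + 12.6·(-0.9940, 0.1097) = (22.00, 41.60). Then |SK| = |K − S| = 47.06.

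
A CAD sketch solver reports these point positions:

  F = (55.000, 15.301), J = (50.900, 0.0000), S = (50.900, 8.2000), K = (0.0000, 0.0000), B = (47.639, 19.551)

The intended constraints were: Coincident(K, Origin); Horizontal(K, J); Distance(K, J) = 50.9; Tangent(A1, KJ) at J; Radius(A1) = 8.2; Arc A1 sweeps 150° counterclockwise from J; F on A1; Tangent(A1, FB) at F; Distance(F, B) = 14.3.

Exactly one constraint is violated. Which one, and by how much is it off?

Distance(F, B) = 14.3 — off by 5.80.

K = (0.00, 0.00) ✓; K.y = 0.00, J.y = 0.00 ✓; |KJ| = 50.90 ✓; ∠(SJ, JK) = 90.00° ✓; |SJ| = 8.200 ✓; bearing(S→F) − bearing(S→J) = 150.0° ✓; |SF| = 8.200 ✓; ∠(SF, FB) = 90.00° ✓; |FB| = 8.500 ✗.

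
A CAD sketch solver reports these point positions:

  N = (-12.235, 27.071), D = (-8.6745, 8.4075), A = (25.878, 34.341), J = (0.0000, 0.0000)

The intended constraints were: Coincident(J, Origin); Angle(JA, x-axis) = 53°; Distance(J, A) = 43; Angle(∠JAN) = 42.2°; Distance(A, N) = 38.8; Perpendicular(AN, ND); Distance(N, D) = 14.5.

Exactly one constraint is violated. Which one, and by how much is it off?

Distance(N, D) = 14.5 — off by 4.50.

J = (0.00, 0.00) ✓; JA at 53.00° ✓; |JA| = 43.00 ✓; ∠JAN = 42.20° ✓; |AN| = 38.80 ✓; ∠(AN, ND) = 90.00° ✓; |ND| = 19.00 ✗.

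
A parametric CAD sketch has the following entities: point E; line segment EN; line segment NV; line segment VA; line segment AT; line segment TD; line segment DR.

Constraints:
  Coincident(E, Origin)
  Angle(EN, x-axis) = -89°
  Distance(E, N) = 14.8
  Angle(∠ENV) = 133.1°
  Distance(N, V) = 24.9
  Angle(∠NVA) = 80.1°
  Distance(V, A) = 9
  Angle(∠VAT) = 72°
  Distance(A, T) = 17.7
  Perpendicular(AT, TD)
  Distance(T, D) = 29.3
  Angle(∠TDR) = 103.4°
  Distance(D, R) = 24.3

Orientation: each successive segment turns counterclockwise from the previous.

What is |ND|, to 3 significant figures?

33.2

E is at the origin; EN runs at -89.0° with length 14.8, so N = (0.258, -14.8). ∠ENV = 133.1° gives NV at -42.1° from the x-axis; with |NV| = 24.9, V = (18.7, -31.5). ∠NVA = 80.1° gives VA at 57.8° from the x-axis; with |VA| = 9.0, A = (23.5, -23.9). ∠VAT = 72.0° gives AT at 166° from the x-axis; with |AT| = 17.7, T = (6.37, -19.5). AT is perpendicular to TD, so TD runs at -104°; with |TD| = 29.3, D = (-0.817, -47.9). Then |ND| = |D − N| = 33.2.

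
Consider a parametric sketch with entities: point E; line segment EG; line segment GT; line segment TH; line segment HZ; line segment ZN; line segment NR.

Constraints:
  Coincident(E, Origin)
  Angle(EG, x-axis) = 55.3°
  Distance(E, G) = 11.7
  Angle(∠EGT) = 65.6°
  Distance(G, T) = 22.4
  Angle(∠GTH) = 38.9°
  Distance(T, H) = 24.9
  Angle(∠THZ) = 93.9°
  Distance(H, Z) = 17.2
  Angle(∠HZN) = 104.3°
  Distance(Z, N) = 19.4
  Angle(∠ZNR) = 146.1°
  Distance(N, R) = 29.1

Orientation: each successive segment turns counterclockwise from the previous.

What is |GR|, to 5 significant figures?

37.828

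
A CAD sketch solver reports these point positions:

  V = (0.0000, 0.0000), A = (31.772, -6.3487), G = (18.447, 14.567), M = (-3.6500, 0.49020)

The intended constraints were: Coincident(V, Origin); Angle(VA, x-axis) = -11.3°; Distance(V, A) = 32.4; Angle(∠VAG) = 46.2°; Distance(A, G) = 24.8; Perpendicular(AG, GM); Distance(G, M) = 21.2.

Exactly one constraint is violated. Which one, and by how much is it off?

Distance(G, M) = 21.2 — off by 5.00.

V = (0.00, 0.00) ✓; VA at -11.30° ✓; |VA| = 32.40 ✓; ∠VAG = 46.20° ✓; |AG| = 24.80 ✓; ∠(AG, GM) = 90.00° ✓; |GM| = 26.20 ✗.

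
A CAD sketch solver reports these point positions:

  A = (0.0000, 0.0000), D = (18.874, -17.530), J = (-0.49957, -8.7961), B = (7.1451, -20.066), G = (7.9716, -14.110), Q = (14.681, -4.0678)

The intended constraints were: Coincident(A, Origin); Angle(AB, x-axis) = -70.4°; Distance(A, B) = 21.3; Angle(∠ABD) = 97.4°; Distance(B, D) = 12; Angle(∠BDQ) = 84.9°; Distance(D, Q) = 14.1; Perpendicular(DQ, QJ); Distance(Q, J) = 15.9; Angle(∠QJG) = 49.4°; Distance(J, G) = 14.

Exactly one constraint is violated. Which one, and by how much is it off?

Distance(J, G) = 14 — off by 4.00.

A = (0.00, 0.00) ✓; AB at -70.40° ✓; |AB| = 21.30 ✓; ∠ABD = 97.40° ✓; |BD| = 12.00 ✓; ∠BDQ = 84.90° ✓; |DQ| = 14.10 ✓; ∠(DQ, QJ) = 90.00° ✓; |QJ| = 15.90 ✓; ∠QJG = 49.40° ✓; |JG| = 10.00 ✗.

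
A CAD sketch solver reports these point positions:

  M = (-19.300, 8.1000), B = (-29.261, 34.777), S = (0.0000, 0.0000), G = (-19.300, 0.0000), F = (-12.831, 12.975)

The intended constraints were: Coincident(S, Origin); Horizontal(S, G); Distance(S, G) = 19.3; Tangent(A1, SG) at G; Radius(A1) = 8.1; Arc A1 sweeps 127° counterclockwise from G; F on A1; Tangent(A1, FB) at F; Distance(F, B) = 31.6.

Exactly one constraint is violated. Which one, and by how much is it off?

Distance(F, B) = 31.6 — off by 4.30.

S = (0.00, 0.00) ✓; S.y = 0.00, G.y = 0.00 ✓; |SG| = 19.30 ✓; ∠(MG, GS) = 90.00° ✓; |MG| = 8.100 ✓; bearing(M→F) − bearing(M→G) = 127.0° ✓; |MF| = 8.100 ✓; ∠(MF, FB) = 90.00° ✓; |FB| = 27.30 ✗.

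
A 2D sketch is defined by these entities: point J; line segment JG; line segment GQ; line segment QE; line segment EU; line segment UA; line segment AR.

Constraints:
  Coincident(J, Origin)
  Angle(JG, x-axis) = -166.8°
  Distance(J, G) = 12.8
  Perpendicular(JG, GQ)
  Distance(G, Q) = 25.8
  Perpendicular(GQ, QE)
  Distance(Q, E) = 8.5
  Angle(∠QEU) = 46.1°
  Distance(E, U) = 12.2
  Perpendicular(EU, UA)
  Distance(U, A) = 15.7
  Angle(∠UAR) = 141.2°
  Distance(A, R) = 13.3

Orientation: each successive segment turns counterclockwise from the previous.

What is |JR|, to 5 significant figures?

48.496

The perpendicularity gives UA at right angles to EU, so UA runs at -122.90°; with |UA| = 15.7, A = (-17.066, -32.656). ∠UAR = 141.2° gives AR at -84.100° from the x-axis; with |AR| = 13.3, R = (-15.699, -45.885). Then |JR| = |R − J| = 48.496.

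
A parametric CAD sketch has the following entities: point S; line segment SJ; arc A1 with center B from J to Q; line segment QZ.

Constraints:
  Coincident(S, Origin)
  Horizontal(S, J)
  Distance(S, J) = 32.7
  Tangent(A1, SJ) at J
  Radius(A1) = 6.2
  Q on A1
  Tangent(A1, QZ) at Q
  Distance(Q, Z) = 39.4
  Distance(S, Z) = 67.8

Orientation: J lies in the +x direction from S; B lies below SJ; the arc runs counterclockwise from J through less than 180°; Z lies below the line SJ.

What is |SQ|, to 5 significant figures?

30.117

S is at the origin; SJ is horizontal with |SJ| = 32.7 and J on the +x side, so J = (32.700, 0.0000). Tangency of A1 to SJ means the radius BJ is perpendicular to SJ, so B = J + (0, -6.2) = (32.700, -6.2000). Since BQ ⟂ QZ (tangency), |BZ| = √(6.2² + 39.4²) = 39.885 regardless of where Q sits on A1. So Z lies on both circle(S, 67.8) and circle(B, 39.885); the below-SJ intersection is Z = (55.525, -38.908). Q is the foot of the tangent from Z: Q = (28.229, -10.495).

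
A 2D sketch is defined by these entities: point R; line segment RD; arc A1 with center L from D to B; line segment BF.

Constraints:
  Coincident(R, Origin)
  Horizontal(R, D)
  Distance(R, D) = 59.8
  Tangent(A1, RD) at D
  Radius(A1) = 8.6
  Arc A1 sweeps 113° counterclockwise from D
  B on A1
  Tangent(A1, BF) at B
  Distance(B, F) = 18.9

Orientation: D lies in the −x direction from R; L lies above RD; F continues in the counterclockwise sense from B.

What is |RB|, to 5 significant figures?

53.244

Since A1 is tangent to RD there, LD ⟂ RD, so L = D + (0, 8.6) = (-59.800, 8.6000). On A1, D sits at bearing -90° from L; a 113° counterclockwise sweep puts B at bearing 23°, so B = L + 8.6·(cos 23°, sin 23°) = (-51.884, 11.960). Then |RB| = |B − R| = 53.244.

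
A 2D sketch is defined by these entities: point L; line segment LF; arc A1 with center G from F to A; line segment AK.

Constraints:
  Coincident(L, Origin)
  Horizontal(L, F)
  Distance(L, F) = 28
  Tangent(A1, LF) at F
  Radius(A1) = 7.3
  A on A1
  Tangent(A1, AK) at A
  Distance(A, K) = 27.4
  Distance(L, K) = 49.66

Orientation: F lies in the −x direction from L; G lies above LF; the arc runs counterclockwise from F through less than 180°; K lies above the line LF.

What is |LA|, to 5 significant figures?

24.338

L is at the origin; L and F share the same y with |LF| = 28.0 and F on the −x side, so F = (-28.000, 0.0000). Tangency of A1 to LF means the radius GF is perpendicular to LF, so G = F + (0, 7.3) = (-28.000, 7.3000). Since GA ⟂ AK (tangency), |GK| = √(7.3² + 27.4²) = 28.356 regardless of where A sits on A1. So K lies on both circle(L, 49.66) and circle(G, 28.356); the above-LF intersection is K = (-35.606, 34.617). A is the foot of the tangent from K: A = (-21.709, 11.003).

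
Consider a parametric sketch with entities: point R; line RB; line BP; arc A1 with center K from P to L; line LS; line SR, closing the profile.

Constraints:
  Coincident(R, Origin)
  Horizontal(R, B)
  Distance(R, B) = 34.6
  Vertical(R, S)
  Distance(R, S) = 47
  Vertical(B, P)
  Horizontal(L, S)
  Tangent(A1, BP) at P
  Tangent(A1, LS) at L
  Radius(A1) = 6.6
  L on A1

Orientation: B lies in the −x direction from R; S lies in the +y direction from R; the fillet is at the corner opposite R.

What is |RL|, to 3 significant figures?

54.7

The virtual corner opposite R is at (-34.6, 47.0). Tangency of A1 to BP means the radius KP is perpendicular to BP and since A1 is tangent to LS there, KL ⟂ LS, with radius 6.6, so the center K sits 6.6 in from both sides at K = (-28.0, 40.4). That places the tangent points at P = (-34.6, 40.4) on BP and L = (-28.0, 47.0) on LS. Then |RL| = |L − R| = 54.7.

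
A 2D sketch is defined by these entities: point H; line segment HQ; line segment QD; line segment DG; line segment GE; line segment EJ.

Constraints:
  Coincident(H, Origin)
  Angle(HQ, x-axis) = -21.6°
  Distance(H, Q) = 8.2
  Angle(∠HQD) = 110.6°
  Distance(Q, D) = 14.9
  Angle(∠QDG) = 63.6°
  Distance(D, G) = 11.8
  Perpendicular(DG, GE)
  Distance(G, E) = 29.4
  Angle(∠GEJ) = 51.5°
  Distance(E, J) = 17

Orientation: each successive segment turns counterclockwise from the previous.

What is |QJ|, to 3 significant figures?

9.80

H is at the origin; HQ runs at -21.6° with length 8.2, so Q = (7.62, -3.02). ∠HQD = 110.6° gives QD at 47.8° from the x-axis; with |QD| = 14.9, D = (17.6, 8.02). ∠QDG = 63.6° gives DG at 164° from the x-axis; with |DG| = 11.8, G = (6.28, 11.2). DG ⟂ GE, so GE runs at -106°; with |GE| = 29.4, E = (-1.73, -17.1). ∠GEJ = 51.5° gives EJ at 22.7° from the x-axis; with |EJ| = 17.0, J = (14.0, -10.5). Then |QJ| = |J − Q| = 9.80.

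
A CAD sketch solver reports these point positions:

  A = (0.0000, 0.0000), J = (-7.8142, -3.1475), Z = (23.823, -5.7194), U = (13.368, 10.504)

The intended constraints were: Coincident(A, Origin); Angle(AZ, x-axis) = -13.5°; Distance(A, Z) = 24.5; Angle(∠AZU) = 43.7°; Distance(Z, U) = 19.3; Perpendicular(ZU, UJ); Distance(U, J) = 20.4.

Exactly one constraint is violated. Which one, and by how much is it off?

Distance(U, J) = 20.4 — off by 4.80.

A = (0.00, 0.00) ✓; AZ at -13.50° ✓; |AZ| = 24.50 ✓; ∠AZU = 43.70° ✓; |ZU| = 19.30 ✓; ∠(ZU, UJ) = 90.00° ✓; |UJ| = 25.20 ✗.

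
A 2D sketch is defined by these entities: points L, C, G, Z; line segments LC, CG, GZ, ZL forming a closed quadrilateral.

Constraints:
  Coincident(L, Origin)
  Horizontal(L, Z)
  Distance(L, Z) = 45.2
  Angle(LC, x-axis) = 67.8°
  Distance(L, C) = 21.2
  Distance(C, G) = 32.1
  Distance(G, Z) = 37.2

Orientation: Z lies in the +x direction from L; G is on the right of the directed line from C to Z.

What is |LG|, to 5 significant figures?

16.012

Checks: |CG| = 32.10 ✓; |GZ| = 37.20 ✓.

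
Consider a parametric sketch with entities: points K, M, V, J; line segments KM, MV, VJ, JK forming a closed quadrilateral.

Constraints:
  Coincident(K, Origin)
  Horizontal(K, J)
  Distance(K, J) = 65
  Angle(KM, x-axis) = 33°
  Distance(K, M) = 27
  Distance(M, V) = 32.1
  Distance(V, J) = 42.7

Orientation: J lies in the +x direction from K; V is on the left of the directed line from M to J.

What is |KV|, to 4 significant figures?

58.73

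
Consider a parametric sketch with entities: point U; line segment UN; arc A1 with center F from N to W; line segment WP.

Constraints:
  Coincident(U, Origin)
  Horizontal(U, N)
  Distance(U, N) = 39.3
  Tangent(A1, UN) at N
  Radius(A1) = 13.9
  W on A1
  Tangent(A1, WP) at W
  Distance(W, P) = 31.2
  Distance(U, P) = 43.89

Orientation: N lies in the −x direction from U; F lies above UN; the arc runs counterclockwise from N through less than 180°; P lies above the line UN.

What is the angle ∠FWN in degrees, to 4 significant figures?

52.78°

U is at the origin; UN is horizontal with |UN| = 39.3 and N on the −x side, so N = (-39.30, 0.000). A1 meets UN tangentially, so FN is at right angles to UN, so F = N + (0, 13.9) = (-39.30, 13.90). Since FW ⟂ WP (tangency), |FP| = √(13.9² + 31.2²) = 34.16 regardless of where W sits on A1. So P lies on both circle(U, 43.89) and circle(F, 34.16); the above-UN intersection is P = (-17.54, 40.23). W is the foot of the tangent from P: W = (-25.91, 10.17).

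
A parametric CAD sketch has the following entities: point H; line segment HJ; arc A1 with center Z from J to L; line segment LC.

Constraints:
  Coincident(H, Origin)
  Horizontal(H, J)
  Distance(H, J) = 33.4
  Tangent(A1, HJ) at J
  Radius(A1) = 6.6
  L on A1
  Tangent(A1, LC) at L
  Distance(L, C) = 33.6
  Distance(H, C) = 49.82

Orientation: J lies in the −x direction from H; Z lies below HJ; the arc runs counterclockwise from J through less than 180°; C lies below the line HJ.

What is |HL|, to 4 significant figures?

40.60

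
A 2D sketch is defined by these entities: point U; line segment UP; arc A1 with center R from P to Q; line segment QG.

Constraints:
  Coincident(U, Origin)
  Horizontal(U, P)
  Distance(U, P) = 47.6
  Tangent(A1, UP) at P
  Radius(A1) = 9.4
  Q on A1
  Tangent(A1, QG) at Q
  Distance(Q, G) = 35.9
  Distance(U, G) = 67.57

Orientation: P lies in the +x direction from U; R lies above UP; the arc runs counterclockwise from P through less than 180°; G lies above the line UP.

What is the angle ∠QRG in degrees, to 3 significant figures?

75.3°

U is at the origin; U and P share the same y with |UP| = 47.6 and P on the +x side, so P = (47.6, 0.00). Since A1 is tangent to UP there, RP ⟂ UP, so R = P + (0, 9.4) = (47.6, 9.40). Since RQ ⟂ QG (tangency), |RG| = √(9.4² + 35.9²) = 37.1 regardless of where Q sits on A1. So G lies on both circle(U, 67.57) and circle(R, 37.1); the above-UP intersection is G = (49.0, 46.5). Q is the foot of the tangent from G: Q = (56.8, 11.4).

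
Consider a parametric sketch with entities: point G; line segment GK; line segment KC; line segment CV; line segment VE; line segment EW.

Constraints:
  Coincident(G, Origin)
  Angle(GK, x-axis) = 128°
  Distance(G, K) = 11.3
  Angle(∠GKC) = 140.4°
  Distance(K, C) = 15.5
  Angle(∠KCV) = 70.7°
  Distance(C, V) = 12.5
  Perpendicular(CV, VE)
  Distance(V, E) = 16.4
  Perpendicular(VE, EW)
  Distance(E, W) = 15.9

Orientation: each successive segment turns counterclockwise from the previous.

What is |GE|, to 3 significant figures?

4.67

G is at the origin; GK runs at 128.0° with length 11.3, so K = (-6.96, 8.90). ∠GKC = 140.4° gives KC at 168° from the x-axis; with |KC| = 15.5, C = (-22.1, 12.2). ∠KCV = 70.7° gives CV at -83.1° from the x-axis; with |CV| = 12.5, V = (-20.6, -0.177). The perpendicularity gives VE at right angles to CV, so VE runs at 6.90°; with |VE| = 16.4, E = (-4.31, 1.79). Then |GE| = |E − G| = 4.67.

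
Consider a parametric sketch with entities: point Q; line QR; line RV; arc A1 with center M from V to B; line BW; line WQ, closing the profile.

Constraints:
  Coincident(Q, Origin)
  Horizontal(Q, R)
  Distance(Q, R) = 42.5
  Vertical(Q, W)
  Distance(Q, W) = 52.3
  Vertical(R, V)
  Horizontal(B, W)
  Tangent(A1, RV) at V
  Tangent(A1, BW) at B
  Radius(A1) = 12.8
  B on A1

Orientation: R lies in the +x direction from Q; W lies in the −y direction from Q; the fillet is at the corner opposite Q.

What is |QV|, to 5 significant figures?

58.022

Q is at the origin; Q and R share the same y with |QR| = 42.5 and R on the +x side, so R = (42.500, 0.0000). Q and W share the same x with |QW| = 52.3 and W on the −y side, so W = (0.0000, -52.300). The virtual corner opposite Q is at (42.500, -52.300). Tangency of A1 to RV means the radius MV is perpendicular to RV and A1 meets BW tangentially, so MB is at right angles to BW, with radius 12.8, so the center M sits 12.8 in from both sides at M = (29.700, -39.500). That places the tangent points at V = (42.500, -39.500) on RV and B = (29.700, -52.300) on BW. Then |QV| = |V − Q| = 58.022.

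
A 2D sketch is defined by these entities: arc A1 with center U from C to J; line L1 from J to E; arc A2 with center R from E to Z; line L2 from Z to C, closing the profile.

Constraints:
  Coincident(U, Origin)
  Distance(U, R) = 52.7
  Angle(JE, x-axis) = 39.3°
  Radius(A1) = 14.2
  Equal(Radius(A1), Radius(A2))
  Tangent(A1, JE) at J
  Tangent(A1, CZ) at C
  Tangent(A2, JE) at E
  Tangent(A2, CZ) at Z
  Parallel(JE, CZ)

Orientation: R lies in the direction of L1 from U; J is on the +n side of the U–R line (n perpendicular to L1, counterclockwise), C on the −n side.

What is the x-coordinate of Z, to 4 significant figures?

49.78

The slot axis is L1's direction at 39.3°, so u = (cos 39.3°, sin 39.3°) = (0.7738, 0.6334) and n = (−sin 39.3°, cos 39.3°) = (-0.6334, 0.7738). U is at the origin and R lies 52.7 along u from U, so R = 52.7·u = (40.78, 33.38). Tangency of A1 to both parallel lines with radius 14.2 puts J and C at U ± 14.2·n: J = (-8.994, 10.99), C = (8.994, -10.99). Equal radii place E and Z the same way about R: E = R + 14.2·n = (31.79, 44.37), Z = R − 14.2·n = (49.78, 22.39). So Z.x = 49.78.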